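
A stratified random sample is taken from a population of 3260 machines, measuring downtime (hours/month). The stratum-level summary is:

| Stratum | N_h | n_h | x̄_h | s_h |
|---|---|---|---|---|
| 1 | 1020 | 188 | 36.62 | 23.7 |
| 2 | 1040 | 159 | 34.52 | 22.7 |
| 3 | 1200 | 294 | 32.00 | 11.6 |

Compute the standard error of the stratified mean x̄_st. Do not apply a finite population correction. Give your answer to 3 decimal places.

SE(x̄_st) ≈ 0.827

V̂(x̄_st) = Σ W_h² s_h²/n_h, with W_h = N_h/N and N = 3260:
  stratum 1: (1020/3260)²·23.7²/188 = 0.292485
  stratum 2: (1040/3260)²·22.7²/159 = 0.329827
  stratum 3: (1200/3260)²·11.6²/294 = 0.0620149
V̂(x̄_st) = 0.684327
SE(x̄_st) = √0.684327 = 0.827241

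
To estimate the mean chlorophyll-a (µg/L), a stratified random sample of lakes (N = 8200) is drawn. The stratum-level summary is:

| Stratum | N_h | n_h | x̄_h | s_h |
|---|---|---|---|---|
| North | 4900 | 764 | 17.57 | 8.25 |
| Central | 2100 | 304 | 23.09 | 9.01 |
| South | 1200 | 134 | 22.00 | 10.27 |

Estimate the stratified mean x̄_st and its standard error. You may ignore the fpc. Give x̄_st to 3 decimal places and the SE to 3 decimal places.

x̄_st ≈ 19.632, SE ≈ 0.257

x̄_st = Σ W_h x̄_h = (4900·17.57 + 2100·23.09 + 1200·22.00)/8200 = 19.63195
V̂(x̄_st) = Σ W_h² s_h²/n_h, with W_h = N_h/N and N = 8200:
  stratum North: (4900/8200)²·8.25²/764 = 0.0318111
  stratum Central: (2100/8200)²·9.01²/304 = 0.0175141
  stratum South: (1200/8200)²·10.27²/134 = 0.0168566
V̂(x̄_st) = 0.0661818
SE(x̄_st) = √0.0661818 = 0.257258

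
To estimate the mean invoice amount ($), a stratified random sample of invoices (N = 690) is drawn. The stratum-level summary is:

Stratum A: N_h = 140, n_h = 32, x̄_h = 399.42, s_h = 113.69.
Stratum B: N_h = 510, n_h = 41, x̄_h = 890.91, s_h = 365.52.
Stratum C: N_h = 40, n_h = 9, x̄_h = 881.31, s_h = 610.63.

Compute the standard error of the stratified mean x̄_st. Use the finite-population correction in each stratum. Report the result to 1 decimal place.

V̂(x̄_st) = Σ W_h² (1 − n_h/N_h) s_h²/n_h, with W_h = N_h/N and N = 690:
  stratum A: (140/690)²·(1 − 32/140)·113.69²/32 = 12.8277
  stratum B: (510/690)²·(1 − 41/510)·365.52²/41 = 1637.13
  stratum C: (40/690)²·(1 − 9/40)·610.63²/9 = 107.904
V̂(x̄_st) = 1757.86
SE(x̄_st) = √1757.86 = 41.9269

SE(x̄_st) ≈ 41.9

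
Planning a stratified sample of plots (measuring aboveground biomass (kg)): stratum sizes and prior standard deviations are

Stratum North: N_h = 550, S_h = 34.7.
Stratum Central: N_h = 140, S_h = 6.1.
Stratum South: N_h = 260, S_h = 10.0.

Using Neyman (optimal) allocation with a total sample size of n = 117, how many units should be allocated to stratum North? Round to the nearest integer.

99

Neyman allocation: n_h = n · N_h S_h / Σ N_i S_i, with n = 117.
  stratum North: N_h·S_h = 550·34.7 = 19085.00
  stratum Central: N_h·S_h = 140·6.1 = 854.00
  stratum South: N_h·S_h = 260·10.0 = 2600.00
Σ N_h S_h = 22539.00
n for stratum North = 117·19085.00/22539.00 = 99.070 → 99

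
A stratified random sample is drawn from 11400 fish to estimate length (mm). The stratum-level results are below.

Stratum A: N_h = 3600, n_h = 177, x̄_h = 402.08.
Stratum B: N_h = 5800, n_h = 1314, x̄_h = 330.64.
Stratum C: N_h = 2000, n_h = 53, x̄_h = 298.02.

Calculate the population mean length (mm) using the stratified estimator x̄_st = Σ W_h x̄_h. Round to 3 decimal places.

N = Σ N_h = 11400. Stratum weights W_h = N_h/N.
x̄_st = (3600·402.08 + 5800·330.64 + 2000·298.02) / 11400 = 347.47719

x̄_st ≈ 347.477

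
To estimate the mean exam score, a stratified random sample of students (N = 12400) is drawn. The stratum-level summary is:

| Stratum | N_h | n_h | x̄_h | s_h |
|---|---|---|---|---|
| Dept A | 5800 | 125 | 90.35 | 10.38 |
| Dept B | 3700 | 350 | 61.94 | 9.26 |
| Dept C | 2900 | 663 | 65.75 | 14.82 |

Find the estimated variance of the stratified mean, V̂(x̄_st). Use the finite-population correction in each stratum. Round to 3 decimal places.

V̂(x̄_st) ≈ 0.218

V̂(x̄_st) = Σ W_h² (1 − n_h/N_h) s_h²/n_h, with W_h = N_h/N and N = 12400:
  stratum Dept A: (5800/12400)²·(1 − 125/5800)·10.38²/125 = 0.184516
  stratum Dept B: (3700/12400)²·(1 − 350/3700)·9.26²/350 = 0.0197495
  stratum Dept C: (2900/12400)²·(1 − 663/2900)·14.82²/663 = 0.0139767
V̂(x̄_st) = 0.218243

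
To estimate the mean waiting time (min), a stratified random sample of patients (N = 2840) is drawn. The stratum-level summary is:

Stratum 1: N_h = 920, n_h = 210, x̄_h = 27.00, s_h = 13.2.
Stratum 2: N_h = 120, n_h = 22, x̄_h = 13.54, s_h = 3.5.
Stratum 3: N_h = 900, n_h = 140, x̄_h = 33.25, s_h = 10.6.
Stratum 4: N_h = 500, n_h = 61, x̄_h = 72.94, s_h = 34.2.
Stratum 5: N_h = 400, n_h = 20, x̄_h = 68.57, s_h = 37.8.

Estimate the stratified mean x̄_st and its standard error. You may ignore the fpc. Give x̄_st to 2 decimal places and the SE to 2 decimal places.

x̄_st = Σ W_h x̄_h = (920·27.00 + 120·13.54 + 900·33.25 + 500·72.94 + 400·68.57)/2840 = 42.35486
V̂(x̄_st) = Σ W_h² s_h²/n_h, with W_h = N_h/N and N = 2840:
  stratum 1: (920/2840)²·13.2²/210 = 0.0870698
  stratum 2: (120/2840)²·3.5²/22 = 0.000994121
  stratum 3: (900/2840)²·10.6²/140 = 0.0805994
  stratum 4: (500/2840)²·34.2²/61 = 0.594327
  stratum 5: (400/2840)²·37.8²/20 = 1.41722
V̂(x̄_st) = 2.18021
SE(x̄_st) = √2.18021 = 1.47655

x̄_st ≈ 42.35, SE ≈ 1.48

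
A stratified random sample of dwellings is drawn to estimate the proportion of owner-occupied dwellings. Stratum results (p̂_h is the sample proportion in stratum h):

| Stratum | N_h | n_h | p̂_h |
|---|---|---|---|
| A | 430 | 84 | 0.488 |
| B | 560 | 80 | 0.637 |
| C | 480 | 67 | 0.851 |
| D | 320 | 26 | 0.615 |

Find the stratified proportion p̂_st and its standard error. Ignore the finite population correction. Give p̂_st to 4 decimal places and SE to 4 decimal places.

p̂_st ≈ 0.6547, SE ≈ 0.0300

N = 1790; stratum weights W_h = N_h/N.
p̂_st = Σ W_h p̂_h = (430·0.488 + 560·0.637 + 480·0.851 + 320·0.615)/1790 = 0.65466
V̂(p̂_st) = Σ W_h² p̂_h(1−p̂_h)/(n_h−1):
  stratum A: (430/1790)²·0.488·0.512/83 = 0.000173717
  stratum B: (560/1790)²·0.637·0.363/79 = 0.000286476
  stratum C: (480/1790)²·0.851·0.149/66 = 0.000138149
  stratum D: (320/1790)²·0.615·0.385/25 = 0.000302684
V̂(p̂_st) = 0.000901027; SE = √V̂ = 0.0300171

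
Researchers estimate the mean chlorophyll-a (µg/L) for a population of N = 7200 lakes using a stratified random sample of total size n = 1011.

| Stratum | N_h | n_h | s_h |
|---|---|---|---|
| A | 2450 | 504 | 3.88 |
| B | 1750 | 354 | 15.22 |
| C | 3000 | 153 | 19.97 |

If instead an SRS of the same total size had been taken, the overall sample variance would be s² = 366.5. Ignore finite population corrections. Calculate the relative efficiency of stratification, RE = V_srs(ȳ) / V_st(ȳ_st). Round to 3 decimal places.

V̂(ȳ_st) = Σ W_h² s_h²/n_h, with W_h = N_h/N and N = 7200:
  stratum A: (2450/7200)²·3.88²/504 = 0.0034586
  stratum B: (1750/7200)²·15.22²/354 = 0.0386578
  stratum C: (3000/7200)²·19.97²/153 = 0.452525
V_st = 0.494641
V_srs = s²/n = 366.5/1011 = 0.362512
Relative efficiency = V_srs / V_st = 0.362512/0.494641 = 0.7329

RE ≈ 0.733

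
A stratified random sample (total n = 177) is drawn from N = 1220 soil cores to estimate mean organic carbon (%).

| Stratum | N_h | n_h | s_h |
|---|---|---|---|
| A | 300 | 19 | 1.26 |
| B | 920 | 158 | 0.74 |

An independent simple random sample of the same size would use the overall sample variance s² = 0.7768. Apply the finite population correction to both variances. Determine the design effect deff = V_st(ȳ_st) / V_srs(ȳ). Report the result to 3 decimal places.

deff ≈ 1.696

V̂(ȳ_st) = Σ W_h² (1 − n_h/N_h) s_h²/n_h, with W_h = N_h/N and N = 1220:
  stratum A: (300/1220)²·(1 − 19/300)·1.26²/19 = 0.00473255
  stratum B: (920/1220)²·(1 − 158/920)·0.74²/158 = 0.00163241
V_st = 0.00636496
V_srs = (1 − 177/1220)·0.7768/177 = 0.00375198
deff = V_st / V_srs = 0.00636496/0.00375198 = 1.6964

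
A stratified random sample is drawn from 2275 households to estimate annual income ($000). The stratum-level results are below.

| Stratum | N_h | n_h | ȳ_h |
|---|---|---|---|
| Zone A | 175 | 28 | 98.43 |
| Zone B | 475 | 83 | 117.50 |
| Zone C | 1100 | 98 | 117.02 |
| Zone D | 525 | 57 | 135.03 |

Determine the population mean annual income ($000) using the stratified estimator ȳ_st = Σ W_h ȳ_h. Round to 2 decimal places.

ȳ_st ≈ 119.85

N = Σ N_h = 2275. Stratum weights W_h = N_h/N.
ȳ_st = (175·98.43 + 475·117.50 + 1100·117.02 + 525·135.03) / 2275 = 119.8464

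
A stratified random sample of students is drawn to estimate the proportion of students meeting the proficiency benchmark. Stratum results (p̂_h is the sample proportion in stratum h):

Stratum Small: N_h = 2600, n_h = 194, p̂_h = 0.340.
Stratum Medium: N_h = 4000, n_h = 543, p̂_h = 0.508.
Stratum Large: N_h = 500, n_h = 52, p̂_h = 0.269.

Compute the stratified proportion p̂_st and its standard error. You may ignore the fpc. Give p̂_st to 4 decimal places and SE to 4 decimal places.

p̂_st ≈ 0.4296, SE ≈ 0.0179

N = 7100; stratum weights W_h = N_h/N.
p̂_st = Σ W_h p̂_h = (2600·0.340 + 4000·0.508 + 500·0.269)/7100 = 0.42965
V̂(p̂_st) = Σ W_h² p̂_h(1−p̂_h)/(n_h−1):
  stratum Small: (2600/7100)²·0.340·0.660/193 = 0.000155918
  stratum Medium: (4000/7100)²·0.508·0.492/542 = 0.000146364
  stratum Large: (500/7100)²·0.269·0.731/51 = 1.91215e-05
V̂(p̂_st) = 0.000321403; SE = √V̂ = 0.0179277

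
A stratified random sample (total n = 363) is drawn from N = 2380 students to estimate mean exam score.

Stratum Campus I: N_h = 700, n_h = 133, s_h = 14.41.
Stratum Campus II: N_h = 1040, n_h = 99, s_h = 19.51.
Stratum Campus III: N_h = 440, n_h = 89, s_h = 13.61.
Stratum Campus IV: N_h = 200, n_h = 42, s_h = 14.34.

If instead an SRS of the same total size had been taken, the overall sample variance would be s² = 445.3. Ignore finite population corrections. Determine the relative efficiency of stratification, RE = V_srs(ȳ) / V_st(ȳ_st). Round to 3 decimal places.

RE ≈ 1.258

V̂(ȳ_st) = Σ W_h² s_h²/n_h, with W_h = N_h/N and N = 2380:
  stratum Campus I: (700/2380)²·14.41²/133 = 0.135057
  stratum Campus II: (1040/2380)²·19.51²/99 = 0.734162
  stratum Campus III: (440/2380)²·13.61²/89 = 0.0711341
  stratum Campus IV: (200/2380)²·14.34²/42 = 0.0345744
V_st = 0.974928
V_srs = s²/n = 445.3/363 = 1.22672
Relative efficiency = V_srs / V_st = 1.22672/0.974928 = 1.2583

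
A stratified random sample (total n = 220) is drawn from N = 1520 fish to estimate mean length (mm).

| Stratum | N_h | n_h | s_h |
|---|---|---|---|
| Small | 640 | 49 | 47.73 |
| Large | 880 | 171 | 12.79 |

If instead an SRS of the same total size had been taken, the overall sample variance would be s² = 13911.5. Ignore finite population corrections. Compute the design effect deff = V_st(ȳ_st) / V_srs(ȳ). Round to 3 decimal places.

V̂(ȳ_st) = Σ W_h² s_h²/n_h, with W_h = N_h/N and N = 1520:
  stratum Small: (640/1520)²·47.73²/49 = 8.24251
  stratum Large: (880/1520)²·12.79²/171 = 0.320644
V_st = 8.56316
V_srs = s²/n = 13911.5/220 = 63.2341
deff = V_st / V_srs = 8.56316/63.2341 = 0.1354

deff ≈ 0.135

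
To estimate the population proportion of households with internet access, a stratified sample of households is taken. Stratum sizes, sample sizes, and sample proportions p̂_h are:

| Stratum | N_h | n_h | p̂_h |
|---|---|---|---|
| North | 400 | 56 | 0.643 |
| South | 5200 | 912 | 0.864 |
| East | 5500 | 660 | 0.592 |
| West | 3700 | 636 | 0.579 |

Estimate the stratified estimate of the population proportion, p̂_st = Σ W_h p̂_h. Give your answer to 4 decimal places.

p̂_st ≈ 0.6857

N = 14800; stratum weights W_h = N_h/N.
p̂_st = Σ W_h p̂_h = (400·0.643 + 5200·0.864 + 5500·0.592 + 3700·0.579)/14800 = 0.68570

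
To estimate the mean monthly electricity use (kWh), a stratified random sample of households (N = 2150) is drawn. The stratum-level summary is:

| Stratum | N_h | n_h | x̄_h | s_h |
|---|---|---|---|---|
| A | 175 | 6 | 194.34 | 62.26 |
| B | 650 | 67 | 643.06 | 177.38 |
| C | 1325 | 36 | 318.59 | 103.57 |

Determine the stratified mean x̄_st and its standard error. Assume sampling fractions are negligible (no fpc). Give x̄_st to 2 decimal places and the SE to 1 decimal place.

x̄_st = Σ W_h x̄_h = (175·194.34 + 650·643.06 + 1325·318.59)/2150 = 406.57221
V̂(x̄_st) = Σ W_h² s_h²/n_h, with W_h = N_h/N and N = 2150:
  stratum A: (175/2150)²·62.26²/6 = 4.28022
  stratum B: (650/2150)²·177.38²/67 = 42.9224
  stratum C: (1325/2150)²·103.57²/36 = 113.167
V̂(x̄_st) = 160.37
SE(x̄_st) = √160.37 = 12.6637

x̄_st ≈ 406.57, SE ≈ 12.7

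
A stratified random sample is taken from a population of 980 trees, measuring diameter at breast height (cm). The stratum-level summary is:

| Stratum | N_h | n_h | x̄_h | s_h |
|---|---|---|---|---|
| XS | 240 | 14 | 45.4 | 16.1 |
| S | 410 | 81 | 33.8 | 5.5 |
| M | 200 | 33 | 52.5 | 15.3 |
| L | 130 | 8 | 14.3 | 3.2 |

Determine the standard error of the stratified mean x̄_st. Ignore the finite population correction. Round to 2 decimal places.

SE(x̄_st) ≈ 1.22

V̂(x̄_st) = Σ W_h² s_h²/n_h, with W_h = N_h/N and N = 980:
  stratum XS: (240/980)²·16.1²/14 = 1.11044
  stratum S: (410/980)²·5.5²/81 = 0.0653666
  stratum M: (200/980)²·15.3²/33 = 0.295445
  stratum L: (130/980)²·3.2²/8 = 0.0225239
V̂(x̄_st) = 1.49377
SE(x̄_st) = √1.49377 = 1.2222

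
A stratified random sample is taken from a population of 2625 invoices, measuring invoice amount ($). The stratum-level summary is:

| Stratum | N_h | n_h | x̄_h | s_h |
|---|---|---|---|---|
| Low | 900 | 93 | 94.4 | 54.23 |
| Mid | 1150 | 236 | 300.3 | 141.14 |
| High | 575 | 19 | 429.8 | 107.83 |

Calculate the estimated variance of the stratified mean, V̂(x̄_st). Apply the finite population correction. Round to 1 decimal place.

V̂(x̄_st) = Σ W_h² (1 − n_h/N_h) s_h²/n_h, with W_h = N_h/N and N = 2625:
  stratum Low: (900/2625)²·(1 − 93/900)·54.23²/93 = 3.33314
  stratum Mid: (1150/2625)²·(1 − 236/1150)·141.14²/236 = 12.8758
  stratum High: (575/2625)²·(1 − 19/575)·107.83²/19 = 28.3929
V̂(x̄_st) = 44.6018

V̂(x̄_st) ≈ 44.6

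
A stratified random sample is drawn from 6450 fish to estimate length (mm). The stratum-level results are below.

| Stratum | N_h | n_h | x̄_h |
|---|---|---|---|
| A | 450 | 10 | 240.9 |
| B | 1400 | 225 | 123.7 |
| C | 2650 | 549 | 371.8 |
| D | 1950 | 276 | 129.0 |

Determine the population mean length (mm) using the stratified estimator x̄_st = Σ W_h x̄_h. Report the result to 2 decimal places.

N = Σ N_h = 6450. Stratum weights W_h = N_h/N.
x̄_st = (450·240.9 + 1400·123.7 + 2650·371.8 + 1950·129.0) / 6450 = 235.4116

x̄_st ≈ 235.41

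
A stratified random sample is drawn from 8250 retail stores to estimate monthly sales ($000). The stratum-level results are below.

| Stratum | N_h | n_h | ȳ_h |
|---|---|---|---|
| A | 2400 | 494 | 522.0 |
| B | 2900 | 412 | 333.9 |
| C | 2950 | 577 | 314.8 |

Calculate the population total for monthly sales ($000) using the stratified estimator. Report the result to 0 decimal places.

τ̂_st = Σ N_h ȳ_h = 2400·522.0 + 2900·333.9 + 2950·314.8 = 3149770

τ̂_st ≈ 3149770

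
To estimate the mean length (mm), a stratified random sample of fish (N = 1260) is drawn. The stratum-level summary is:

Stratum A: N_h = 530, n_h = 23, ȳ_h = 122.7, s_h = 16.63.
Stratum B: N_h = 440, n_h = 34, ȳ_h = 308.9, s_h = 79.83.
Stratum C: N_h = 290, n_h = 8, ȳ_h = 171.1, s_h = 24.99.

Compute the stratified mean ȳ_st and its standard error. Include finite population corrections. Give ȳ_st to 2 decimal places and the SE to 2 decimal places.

ȳ_st = Σ W_h ȳ_h = (530·122.7 + 440·308.9 + 290·171.1)/1260 = 198.86190
V̂(ȳ_st) = Σ W_h² (1 − n_h/N_h) s_h²/n_h, with W_h = N_h/N and N = 1260:
  stratum A: (530/1260)²·(1 − 23/530)·16.63²/23 = 2.03516
  stratum B: (440/1260)²·(1 − 34/440)·79.83²/34 = 21.0907
  stratum C: (290/1260)²·(1 − 8/290)·24.99²/8 = 4.02113
V̂(ȳ_st) = 27.147
SE(ȳ_st) = √27.147 = 5.21028

ȳ_st ≈ 198.86, SE ≈ 5.21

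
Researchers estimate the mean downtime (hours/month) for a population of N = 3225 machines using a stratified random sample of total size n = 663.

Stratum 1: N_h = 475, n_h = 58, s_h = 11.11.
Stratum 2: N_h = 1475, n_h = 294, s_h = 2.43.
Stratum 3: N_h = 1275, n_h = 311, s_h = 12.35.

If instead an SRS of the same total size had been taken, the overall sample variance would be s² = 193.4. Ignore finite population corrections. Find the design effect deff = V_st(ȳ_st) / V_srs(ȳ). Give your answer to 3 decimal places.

deff ≈ 0.435

V̂(ȳ_st) = Σ W_h² s_h²/n_h, with W_h = N_h/N and N = 3225:
  stratum 1: (475/3225)²·11.11²/58 = 0.0461666
  stratum 2: (1475/3225)²·2.43²/294 = 0.00420136
  stratum 3: (1275/3225)²·12.35²/311 = 0.0766539
V_st = 0.127022
V_srs = s²/n = 193.4/663 = 0.291704
deff = V_st / V_srs = 0.127022/0.291704 = 0.4354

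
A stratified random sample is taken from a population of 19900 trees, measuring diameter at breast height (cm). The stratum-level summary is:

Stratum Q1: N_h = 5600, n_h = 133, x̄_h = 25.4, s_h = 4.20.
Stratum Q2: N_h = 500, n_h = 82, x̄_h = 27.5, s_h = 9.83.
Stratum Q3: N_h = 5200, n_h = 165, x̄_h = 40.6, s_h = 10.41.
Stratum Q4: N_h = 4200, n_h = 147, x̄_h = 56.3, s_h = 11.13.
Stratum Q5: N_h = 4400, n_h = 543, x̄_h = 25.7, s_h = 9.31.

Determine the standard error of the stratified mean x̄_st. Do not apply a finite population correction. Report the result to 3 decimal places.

SE(x̄_st) ≈ 0.318

V̂(x̄_st) = Σ W_h² s_h²/n_h, with W_h = N_h/N and N = 19900:
  stratum Q1: (5600/19900)²·4.20²/133 = 0.0105031
  stratum Q2: (500/19900)²·9.83²/82 = 0.000743921
  stratum Q3: (5200/19900)²·10.41²/165 = 0.0448454
  stratum Q4: (4200/19900)²·11.13²/147 = 0.0375375
  stratum Q5: (4400/19900)²·9.31²/543 = 0.00780367
V̂(x̄_st) = 0.101434
SE(x̄_st) = √0.101434 = 0.318486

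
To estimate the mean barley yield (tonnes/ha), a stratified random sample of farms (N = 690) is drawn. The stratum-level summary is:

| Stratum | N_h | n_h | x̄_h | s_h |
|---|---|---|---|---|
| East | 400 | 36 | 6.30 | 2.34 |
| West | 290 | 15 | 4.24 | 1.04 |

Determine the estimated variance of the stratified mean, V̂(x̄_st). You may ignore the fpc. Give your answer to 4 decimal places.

V̂(x̄_st) = Σ W_h² s_h²/n_h, with W_h = N_h/N and N = 690:
  stratum East: (400/690)²·2.34²/36 = 0.0511153
  stratum West: (290/690)²·1.04²/15 = 0.0127372
V̂(x̄_st) = 0.0638525

V̂(x̄_st) ≈ 0.0639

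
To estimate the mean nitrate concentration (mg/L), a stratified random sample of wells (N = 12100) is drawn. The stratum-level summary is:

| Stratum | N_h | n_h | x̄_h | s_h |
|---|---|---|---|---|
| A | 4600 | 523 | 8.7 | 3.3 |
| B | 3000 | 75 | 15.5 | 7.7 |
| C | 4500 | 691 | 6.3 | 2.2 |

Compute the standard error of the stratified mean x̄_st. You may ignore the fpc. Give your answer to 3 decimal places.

SE(x̄_st) ≈ 0.229

V̂(x̄_st) = Σ W_h² s_h²/n_h, with W_h = N_h/N and N = 12100:
  stratum A: (4600/12100)²·3.3²/523 = 0.00300934
  stratum B: (3000/12100)²·7.7²/75 = 0.048595
  stratum C: (4500/12100)²·2.2²/691 = 0.000968772
V̂(x̄_st) = 0.0525732
SE(x̄_st) = √0.0525732 = 0.229288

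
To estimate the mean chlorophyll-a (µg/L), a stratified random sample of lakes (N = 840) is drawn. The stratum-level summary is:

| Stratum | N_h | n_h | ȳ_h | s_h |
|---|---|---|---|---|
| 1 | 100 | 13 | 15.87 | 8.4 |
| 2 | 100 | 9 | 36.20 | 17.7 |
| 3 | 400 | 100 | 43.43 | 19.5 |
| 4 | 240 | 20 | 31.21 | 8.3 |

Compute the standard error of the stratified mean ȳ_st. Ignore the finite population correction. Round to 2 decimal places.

SE(ȳ_st) ≈ 1.31

V̂(ȳ_st) = Σ W_h² s_h²/n_h, with W_h = N_h/N and N = 840:
  stratum 1: (100/840)²·8.4²/13 = 0.0769231
  stratum 2: (100/840)²·17.7²/9 = 0.493339
  stratum 3: (400/840)²·19.5²/100 = 0.862245
  stratum 4: (240/840)²·8.3²/20 = 0.281184
V̂(ȳ_st) = 1.71369
SE(ȳ_st) = √1.71369 = 1.30908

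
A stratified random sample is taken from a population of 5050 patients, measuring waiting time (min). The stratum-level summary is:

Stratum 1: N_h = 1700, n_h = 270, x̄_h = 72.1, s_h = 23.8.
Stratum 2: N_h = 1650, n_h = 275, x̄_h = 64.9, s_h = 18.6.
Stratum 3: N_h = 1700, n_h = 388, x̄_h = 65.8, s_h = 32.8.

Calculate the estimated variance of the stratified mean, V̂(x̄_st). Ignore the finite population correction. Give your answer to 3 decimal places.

V̂(x̄_st) ≈ 0.686

V̂(x̄_st) = Σ W_h² s_h²/n_h, with W_h = N_h/N and N = 5050:
  stratum 1: (1700/5050)²·23.8²/270 = 0.237742
  stratum 2: (1650/5050)²·18.6²/275 = 0.134301
  stratum 3: (1700/5050)²·32.8²/388 = 0.314218
V̂(x̄_st) = 0.68626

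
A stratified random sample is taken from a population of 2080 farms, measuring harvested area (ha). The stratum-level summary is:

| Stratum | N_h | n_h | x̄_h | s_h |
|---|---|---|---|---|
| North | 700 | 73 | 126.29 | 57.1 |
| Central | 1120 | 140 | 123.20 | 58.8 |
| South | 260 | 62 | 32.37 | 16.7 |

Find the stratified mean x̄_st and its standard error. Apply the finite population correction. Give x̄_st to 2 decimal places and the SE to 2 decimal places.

x̄_st = Σ W_h x̄_h = (700·126.29 + 1120·123.20 + 260·32.37)/2080 = 112.88615
V̂(x̄_st) = Σ W_h² (1 − n_h/N_h) s_h²/n_h, with W_h = N_h/N and N = 2080:
  stratum North: (700/2080)²·(1 − 73/700)·57.1²/73 = 4.53094
  stratum Central: (1120/2080)²·(1 − 140/1120)·58.8²/140 = 6.26533
  stratum South: (260/2080)²·(1 − 62/260)·16.7²/62 = 0.0535246
V̂(x̄_st) = 10.8498
SE(x̄_st) = √10.8498 = 3.2939

x̄_st ≈ 112.89, SE ≈ 3.29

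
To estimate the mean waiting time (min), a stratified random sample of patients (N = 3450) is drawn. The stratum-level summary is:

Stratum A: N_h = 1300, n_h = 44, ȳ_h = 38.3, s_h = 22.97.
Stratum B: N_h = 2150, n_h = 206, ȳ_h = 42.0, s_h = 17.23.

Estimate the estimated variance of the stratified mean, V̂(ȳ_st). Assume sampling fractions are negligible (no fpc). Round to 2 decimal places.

V̂(ȳ_st) = Σ W_h² s_h²/n_h, with W_h = N_h/N and N = 3450:
  stratum A: (1300/3450)²·22.97²/44 = 1.70262
  stratum B: (2150/3450)²·17.23²/206 = 0.559683
V̂(ȳ_st) = 2.2623

V̂(ȳ_st) ≈ 2.26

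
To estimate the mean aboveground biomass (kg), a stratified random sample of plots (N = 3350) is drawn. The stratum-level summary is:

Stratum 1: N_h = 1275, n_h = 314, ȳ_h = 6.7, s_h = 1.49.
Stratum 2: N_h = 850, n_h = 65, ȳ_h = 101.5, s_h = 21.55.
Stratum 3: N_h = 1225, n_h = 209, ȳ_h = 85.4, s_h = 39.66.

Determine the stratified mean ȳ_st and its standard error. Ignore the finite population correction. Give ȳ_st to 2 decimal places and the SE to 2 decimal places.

ȳ_st = Σ W_h ȳ_h = (1275·6.7 + 850·101.5 + 1225·85.4)/3350 = 59.53209
V̂(ȳ_st) = Σ W_h² s_h²/n_h, with W_h = N_h/N and N = 3350:
  stratum 1: (1275/3350)²·1.49²/314 = 0.00102417
  stratum 2: (850/3350)²·21.55²/65 = 0.45997
  stratum 3: (1225/3350)²·39.66²/209 = 1.00633
V̂(ȳ_st) = 1.46733
SE(ȳ_st) = √1.46733 = 1.21133

ȳ_st ≈ 59.53, SE ≈ 1.21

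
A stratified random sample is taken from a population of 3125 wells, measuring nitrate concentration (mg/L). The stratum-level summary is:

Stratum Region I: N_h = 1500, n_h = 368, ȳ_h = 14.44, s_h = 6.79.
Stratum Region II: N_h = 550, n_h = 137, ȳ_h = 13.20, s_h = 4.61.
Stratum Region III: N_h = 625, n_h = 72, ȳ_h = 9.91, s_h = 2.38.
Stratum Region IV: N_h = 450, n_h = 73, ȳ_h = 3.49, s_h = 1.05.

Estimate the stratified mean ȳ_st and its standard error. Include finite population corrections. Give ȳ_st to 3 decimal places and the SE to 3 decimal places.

ȳ_st ≈ 11.739, SE ≈ 0.169

ȳ_st = Σ W_h ȳ_h = (1500·14.44 + 550·13.20 + 625·9.91 + 450·3.49)/3125 = 11.73896
V̂(ȳ_st) = Σ W_h² (1 − n_h/N_h) s_h²/n_h, with W_h = N_h/N and N = 3125:
  stratum Region I: (1500/3125)²·(1 − 368/1500)·6.79²/368 = 0.0217836
  stratum Region II: (550/3125)²·(1 − 137/550)·4.61²/137 = 0.00360823
  stratum Region III: (625/3125)²·(1 − 72/625)·2.38²/72 = 0.00278437
  stratum Region IV: (450/3125)²·(1 − 73/450)·1.05²/73 = 0.000262367
V̂(ȳ_st) = 0.0284385
SE(ȳ_st) = √0.0284385 = 0.168637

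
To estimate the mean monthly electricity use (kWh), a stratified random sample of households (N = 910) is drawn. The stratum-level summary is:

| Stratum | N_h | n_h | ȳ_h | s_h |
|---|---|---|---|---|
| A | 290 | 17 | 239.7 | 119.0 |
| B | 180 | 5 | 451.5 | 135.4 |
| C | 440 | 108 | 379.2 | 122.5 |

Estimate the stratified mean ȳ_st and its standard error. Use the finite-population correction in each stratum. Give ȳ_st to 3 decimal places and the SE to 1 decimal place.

ȳ_st = Σ W_h ȳ_h = (290·239.7 + 180·451.5 + 440·379.2)/910 = 349.04505
V̂(ȳ_st) = Σ W_h² (1 − n_h/N_h) s_h²/n_h, with W_h = N_h/N and N = 910:
  stratum A: (290/910)²·(1 − 17/290)·119.0²/17 = 79.6385
  stratum B: (180/910)²·(1 − 5/180)·135.4²/5 = 139.475
  stratum C: (440/910)²·(1 − 108/440)·122.5²/108 = 24.5107
V̂(ȳ_st) = 243.624
SE(ȳ_st) = √243.624 = 15.6085

ȳ_st ≈ 349.045, SE ≈ 15.6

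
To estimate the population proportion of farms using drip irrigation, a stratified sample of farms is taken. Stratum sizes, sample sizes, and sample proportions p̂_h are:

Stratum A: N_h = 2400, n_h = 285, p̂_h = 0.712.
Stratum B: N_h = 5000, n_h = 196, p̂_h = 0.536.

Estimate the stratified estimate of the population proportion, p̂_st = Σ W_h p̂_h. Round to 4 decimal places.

p̂_st ≈ 0.5931

N = 7400; stratum weights W_h = N_h/N.
p̂_st = Σ W_h p̂_h = (2400·0.712 + 5000·0.536)/7400 = 0.59308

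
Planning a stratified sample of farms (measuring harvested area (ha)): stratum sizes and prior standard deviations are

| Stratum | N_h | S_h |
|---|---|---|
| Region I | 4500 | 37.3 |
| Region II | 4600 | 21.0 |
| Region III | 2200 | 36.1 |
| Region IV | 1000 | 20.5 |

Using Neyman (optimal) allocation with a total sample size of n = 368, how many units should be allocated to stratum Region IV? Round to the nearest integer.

Neyman allocation: n_h = n · N_h S_h / Σ N_i S_i, with n = 368.
  stratum Region I: N_h·S_h = 4500·37.3 = 167850.00
  stratum Region II: N_h·S_h = 4600·21.0 = 96600.00
  stratum Region III: N_h·S_h = 2200·36.1 = 79420.00
  stratum Region IV: N_h·S_h = 1000·20.5 = 20500.00
Σ N_h S_h = 364370.00
n for stratum Region IV = 368·20500.00/364370.00 = 20.704 → 21

21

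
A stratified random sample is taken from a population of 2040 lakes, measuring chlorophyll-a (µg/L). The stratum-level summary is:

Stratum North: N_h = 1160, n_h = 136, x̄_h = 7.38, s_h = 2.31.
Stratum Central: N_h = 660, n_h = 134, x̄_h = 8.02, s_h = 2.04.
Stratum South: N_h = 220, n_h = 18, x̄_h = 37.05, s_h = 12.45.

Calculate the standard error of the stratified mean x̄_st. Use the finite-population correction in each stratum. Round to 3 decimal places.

V̂(x̄_st) = Σ W_h² (1 − n_h/N_h) s_h²/n_h, with W_h = N_h/N and N = 2040:
  stratum North: (1160/2040)²·(1 − 136/1160)·2.31²/136 = 0.0111991
  stratum Central: (660/2040)²·(1 − 134/660)·2.04²/134 = 0.00259075
  stratum South: (220/2040)²·(1 − 18/220)·12.45²/18 = 0.091956
V̂(x̄_st) = 0.105746
SE(x̄_st) = √0.105746 = 0.325186

SE(x̄_st) ≈ 0.325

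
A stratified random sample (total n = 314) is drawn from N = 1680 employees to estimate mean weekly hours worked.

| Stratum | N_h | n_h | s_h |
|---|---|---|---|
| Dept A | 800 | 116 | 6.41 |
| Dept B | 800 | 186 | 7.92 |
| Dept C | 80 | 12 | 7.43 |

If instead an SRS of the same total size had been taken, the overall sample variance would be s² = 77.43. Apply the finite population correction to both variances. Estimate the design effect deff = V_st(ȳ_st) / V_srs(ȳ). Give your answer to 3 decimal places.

V̂(ȳ_st) = Σ W_h² (1 − n_h/N_h) s_h²/n_h, with W_h = N_h/N and N = 1680:
  stratum Dept A: (800/1680)²·(1 − 116/800)·6.41²/116 = 0.0686729
  stratum Dept B: (800/1680)²·(1 − 186/800)·7.92²/186 = 0.0586918
  stratum Dept C: (80/1680)²·(1 − 12/80)·7.43²/12 = 0.008867
V_st = 0.136232
V_srs = (1 − 314/1680)·77.43/314 = 0.200503
deff = V_st / V_srs = 0.136232/0.200503 = 0.6794

deff ≈ 0.679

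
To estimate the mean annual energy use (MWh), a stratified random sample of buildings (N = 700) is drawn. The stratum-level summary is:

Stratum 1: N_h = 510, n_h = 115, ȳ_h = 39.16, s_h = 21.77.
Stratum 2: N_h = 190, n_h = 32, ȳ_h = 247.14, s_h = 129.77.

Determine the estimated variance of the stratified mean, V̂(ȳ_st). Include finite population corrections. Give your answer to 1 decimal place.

V̂(ȳ_st) ≈ 33.9

V̂(ȳ_st) = Σ W_h² (1 − n_h/N_h) s_h²/n_h, with W_h = N_h/N and N = 700:
  stratum 1: (510/700)²·(1 − 115/510)·21.77²/115 = 1.6943
  stratum 2: (190/700)²·(1 − 32/190)·129.77²/32 = 32.2414
V̂(ȳ_st) = 33.9357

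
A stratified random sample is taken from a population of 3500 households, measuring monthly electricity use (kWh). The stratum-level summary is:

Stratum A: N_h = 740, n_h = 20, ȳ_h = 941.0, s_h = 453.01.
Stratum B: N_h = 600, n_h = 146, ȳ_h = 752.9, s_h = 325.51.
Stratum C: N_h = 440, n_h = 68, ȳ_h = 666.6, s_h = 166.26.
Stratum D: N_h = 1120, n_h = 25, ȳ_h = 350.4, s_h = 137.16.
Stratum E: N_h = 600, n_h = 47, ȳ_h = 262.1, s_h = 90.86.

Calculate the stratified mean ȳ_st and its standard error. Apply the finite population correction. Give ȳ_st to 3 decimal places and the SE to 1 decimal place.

ȳ_st ≈ 568.883, SE ≈ 23.4

ȳ_st = Σ W_h ȳ_h = (740·941.0 + 600·752.9 + 440·666.6 + 1120·350.4 + 600·262.1)/3500 = 568.88343
V̂(ȳ_st) = Σ W_h² (1 − n_h/N_h) s_h²/n_h, with W_h = N_h/N and N = 3500:
  stratum A: (740/3500)²·(1 − 20/740)·453.01²/20 = 446.286
  stratum B: (600/3500)²·(1 − 146/600)·325.51²/146 = 16.1379
  stratum C: (440/3500)²·(1 − 68/440)·166.26²/68 = 5.43158
  stratum D: (1120/3500)²·(1 − 25/1120)·137.16²/25 = 75.3375
  stratum E: (600/3500)²·(1 − 47/600)·90.86²/47 = 4.7576
V̂(ȳ_st) = 547.951
SE(ȳ_st) = √547.951 = 23.4084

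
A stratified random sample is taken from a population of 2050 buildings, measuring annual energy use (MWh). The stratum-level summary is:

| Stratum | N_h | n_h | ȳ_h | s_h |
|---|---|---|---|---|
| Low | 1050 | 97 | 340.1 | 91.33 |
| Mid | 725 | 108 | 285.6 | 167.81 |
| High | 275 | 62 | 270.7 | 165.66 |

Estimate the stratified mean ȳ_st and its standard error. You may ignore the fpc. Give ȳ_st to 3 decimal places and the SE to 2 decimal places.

ȳ_st ≈ 311.516, SE ≈ 7.95

ȳ_st = Σ W_h ȳ_h = (1050·340.1 + 725·285.6 + 275·270.7)/2050 = 311.51585
V̂(ȳ_st) = Σ W_h² s_h²/n_h, with W_h = N_h/N and N = 2050:
  stratum Low: (1050/2050)²·91.33²/97 = 22.5593
  stratum Mid: (725/2050)²·167.81²/108 = 32.6122
  stratum High: (275/2050)²·165.66²/62 = 7.96528
V̂(ȳ_st) = 63.1368
SE(ȳ_st) = √63.1368 = 7.94587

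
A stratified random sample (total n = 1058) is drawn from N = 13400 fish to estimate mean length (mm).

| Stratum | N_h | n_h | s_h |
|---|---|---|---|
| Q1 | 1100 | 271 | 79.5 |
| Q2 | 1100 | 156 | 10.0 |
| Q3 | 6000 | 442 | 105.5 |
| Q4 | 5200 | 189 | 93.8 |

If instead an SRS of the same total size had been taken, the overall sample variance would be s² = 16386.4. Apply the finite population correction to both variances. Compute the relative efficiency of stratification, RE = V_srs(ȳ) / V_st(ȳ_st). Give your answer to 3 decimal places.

RE ≈ 1.235

V̂(ȳ_st) = Σ W_h² (1 − n_h/N_h) s_h²/n_h, with W_h = N_h/N and N = 13400:
  stratum Q1: (1100/13400)²·(1 − 271/1100)·79.5²/271 = 0.118441
  stratum Q2: (1100/13400)²·(1 − 156/1100)·10.0²/156 = 0.00370707
  stratum Q3: (6000/13400)²·(1 − 442/6000)·105.5²/442 = 4.67674
  stratum Q4: (5200/13400)²·(1 − 189/5200)·93.8²/189 = 6.75557
V_st = 11.5545
V_srs = (1 − 1058/13400)·16386.4/1058 = 14.2652
Relative efficiency = V_srs / V_st = 14.2652/11.5545 = 1.2346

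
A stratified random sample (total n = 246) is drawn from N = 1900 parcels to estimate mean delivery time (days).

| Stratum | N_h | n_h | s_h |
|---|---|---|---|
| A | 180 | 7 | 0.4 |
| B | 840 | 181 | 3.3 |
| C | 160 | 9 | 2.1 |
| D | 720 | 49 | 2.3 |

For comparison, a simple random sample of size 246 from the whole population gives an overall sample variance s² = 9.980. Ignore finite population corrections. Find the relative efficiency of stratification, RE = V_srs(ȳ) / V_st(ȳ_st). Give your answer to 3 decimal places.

V̂(ȳ_st) = Σ W_h² s_h²/n_h, with W_h = N_h/N and N = 1900:
  stratum A: (180/1900)²·0.4²/7 = 0.000205144
  stratum B: (840/1900)²·3.3²/181 = 0.0117598
  stratum C: (160/1900)²·2.1²/9 = 0.00347479
  stratum D: (720/1900)²·2.3²/49 = 0.0155031
V_st = 0.0309428
V_srs = s²/n = 9.980/246 = 0.0405691
Relative efficiency = V_srs / V_st = 0.0405691/0.0309428 = 1.3111

RE ≈ 1.311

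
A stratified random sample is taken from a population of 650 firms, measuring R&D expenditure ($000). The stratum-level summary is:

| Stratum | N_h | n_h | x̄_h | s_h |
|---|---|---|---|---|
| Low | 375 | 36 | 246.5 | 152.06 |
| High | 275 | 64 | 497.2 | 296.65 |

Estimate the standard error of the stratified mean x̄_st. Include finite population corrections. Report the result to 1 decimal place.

SE(x̄_st) ≈ 19.5

V̂(x̄_st) = Σ W_h² (1 − n_h/N_h) s_h²/n_h, with W_h = N_h/N and N = 650:
  stratum Low: (375/650)²·(1 − 36/375)·152.06²/36 = 193.255
  stratum High: (275/650)²·(1 − 64/275)·296.65²/64 = 188.841
V̂(x̄_st) = 382.097
SE(x̄_st) = √382.097 = 19.5473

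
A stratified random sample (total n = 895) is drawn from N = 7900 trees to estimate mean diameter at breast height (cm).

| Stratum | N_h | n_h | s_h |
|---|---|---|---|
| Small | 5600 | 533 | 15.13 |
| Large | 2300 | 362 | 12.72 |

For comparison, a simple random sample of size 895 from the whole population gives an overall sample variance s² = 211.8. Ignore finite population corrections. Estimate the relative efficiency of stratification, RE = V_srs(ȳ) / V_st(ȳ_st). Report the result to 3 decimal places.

V̂(ȳ_st) = Σ W_h² s_h²/n_h, with W_h = N_h/N and N = 7900:
  stratum Small: (5600/7900)²·15.13²/533 = 0.21581
  stratum Large: (2300/7900)²·12.72²/362 = 0.037885
V_st = 0.253695
V_srs = s²/n = 211.8/895 = 0.236648
Relative efficiency = V_srs / V_st = 0.236648/0.253695 = 0.9328

RE ≈ 0.933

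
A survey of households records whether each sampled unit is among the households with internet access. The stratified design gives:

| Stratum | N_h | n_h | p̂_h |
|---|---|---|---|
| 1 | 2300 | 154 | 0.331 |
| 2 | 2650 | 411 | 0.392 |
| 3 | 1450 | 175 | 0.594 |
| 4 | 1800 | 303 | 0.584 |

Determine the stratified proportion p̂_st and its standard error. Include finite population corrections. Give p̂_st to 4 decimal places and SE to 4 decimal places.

N = 8200; stratum weights W_h = N_h/N.
p̂_st = Σ W_h p̂_h = (2300·0.331 + 2650·0.392 + 1450·0.594 + 1800·0.584)/8200 = 0.45276
V̂(p̂_st) = Σ W_h² (1 − n_h/N_h) p̂_h(1−p̂_h)/(n_h−1):
  stratum 1: (2300/8200)²·(1 − 154/2300)·0.331·0.669/153 = 0.000106241
  stratum 2: (2650/8200)²·(1 − 411/2650)·0.392·0.608/410 = 5.12954e-05
  stratum 3: (1450/8200)²·(1 − 175/1450)·0.594·0.406/174 = 3.81078e-05
  stratum 4: (1800/8200)²·(1 − 303/1800)·0.584·0.416/302 = 3.22378e-05
V̂(p̂_st) = 0.000227882; SE = √V̂ = 0.0150958

p̂_st ≈ 0.4528, SE ≈ 0.0151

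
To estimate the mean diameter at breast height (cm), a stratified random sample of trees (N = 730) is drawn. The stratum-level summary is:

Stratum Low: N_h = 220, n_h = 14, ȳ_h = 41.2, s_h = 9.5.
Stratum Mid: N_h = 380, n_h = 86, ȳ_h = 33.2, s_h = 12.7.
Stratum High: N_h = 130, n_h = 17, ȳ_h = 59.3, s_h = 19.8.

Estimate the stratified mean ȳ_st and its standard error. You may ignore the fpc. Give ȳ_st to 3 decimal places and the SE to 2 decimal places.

ȳ_st = Σ W_h ȳ_h = (220·41.2 + 380·33.2 + 130·59.3)/730 = 40.25890
V̂(ȳ_st) = Σ W_h² s_h²/n_h, with W_h = N_h/N and N = 730:
  stratum Low: (220/730)²·9.5²/14 = 0.585489
  stratum Mid: (380/730)²·12.7²/86 = 0.508195
  stratum High: (130/730)²·19.8²/17 = 0.731345
V̂(ȳ_st) = 1.82503
SE(ȳ_st) = √1.82503 = 1.35094

ȳ_st ≈ 40.259, SE ≈ 1.35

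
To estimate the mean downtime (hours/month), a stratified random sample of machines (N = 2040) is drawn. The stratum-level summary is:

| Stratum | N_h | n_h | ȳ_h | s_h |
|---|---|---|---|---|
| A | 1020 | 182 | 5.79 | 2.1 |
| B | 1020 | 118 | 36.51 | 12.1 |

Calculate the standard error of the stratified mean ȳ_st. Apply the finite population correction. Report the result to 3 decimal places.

SE(ȳ_st) ≈ 0.528

V̂(ȳ_st) = Σ W_h² (1 − n_h/N_h) s_h²/n_h, with W_h = N_h/N and N = 2040:
  stratum A: (1020/2040)²·(1 − 182/1020)·2.1²/182 = 0.00497681
  stratum B: (1020/2040)²·(1 − 118/1020)·12.1²/118 = 0.274306
V̂(ȳ_st) = 0.279283
SE(ȳ_st) = √0.279283 = 0.528472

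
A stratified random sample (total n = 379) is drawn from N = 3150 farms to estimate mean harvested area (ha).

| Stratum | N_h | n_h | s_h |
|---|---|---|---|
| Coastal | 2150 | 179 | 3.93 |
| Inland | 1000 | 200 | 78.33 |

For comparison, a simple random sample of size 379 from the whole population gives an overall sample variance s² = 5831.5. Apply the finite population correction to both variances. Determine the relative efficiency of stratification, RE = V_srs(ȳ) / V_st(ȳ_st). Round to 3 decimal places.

V̂(ȳ_st) = Σ W_h² (1 − n_h/N_h) s_h²/n_h, with W_h = N_h/N and N = 3150:
  stratum Coastal: (2150/3150)²·(1 − 179/2150)·3.93²/179 = 0.0368499
  stratum Inland: (1000/3150)²·(1 − 200/1000)·78.33²/200 = 2.4734
V_st = 2.51025
V_srs = (1 − 379/3150)·5831.5/379 = 13.5353
Relative efficiency = V_srs / V_st = 13.5353/2.51025 = 5.3920

RE ≈ 5.392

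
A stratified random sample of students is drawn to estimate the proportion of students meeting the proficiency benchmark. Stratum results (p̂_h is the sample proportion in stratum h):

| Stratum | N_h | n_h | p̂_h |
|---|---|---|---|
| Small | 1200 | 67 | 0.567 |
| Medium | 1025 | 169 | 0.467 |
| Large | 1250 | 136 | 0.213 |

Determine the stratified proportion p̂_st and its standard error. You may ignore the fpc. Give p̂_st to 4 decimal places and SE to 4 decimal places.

N = 3475; stratum weights W_h = N_h/N.
p̂_st = Σ W_h p̂_h = (1200·0.567 + 1025·0.467 + 1250·0.213)/3475 = 0.41017
V̂(p̂_st) = Σ W_h² p̂_h(1−p̂_h)/(n_h−1):
  stratum Small: (1200/3475)²·0.567·0.433/66 = 0.000443588
  stratum Medium: (1025/3475)²·0.467·0.533/168 = 0.000128906
  stratum Large: (1250/3475)²·0.213·0.787/135 = 0.000160669
V̂(p̂_st) = 0.000733163; SE = √V̂ = 0.027077

p̂_st ≈ 0.4102, SE ≈ 0.0271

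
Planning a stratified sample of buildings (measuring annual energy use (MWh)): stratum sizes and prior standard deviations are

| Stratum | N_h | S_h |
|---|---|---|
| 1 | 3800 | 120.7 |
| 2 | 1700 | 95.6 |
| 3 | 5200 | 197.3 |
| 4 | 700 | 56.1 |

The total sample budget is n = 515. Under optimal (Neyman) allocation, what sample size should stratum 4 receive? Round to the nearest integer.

Neyman allocation: n_h = n · N_h S_h / Σ N_i S_i, with n = 515.
  stratum 1: N_h·S_h = 3800·120.7 = 458660.00
  stratum 2: N_h·S_h = 1700·95.6 = 162520.00
  stratum 3: N_h·S_h = 5200·197.3 = 1025960.00
  stratum 4: N_h·S_h = 700·56.1 = 39270.00
Σ N_h S_h = 1686410.00
n for stratum 4 = 515·39270.00/1686410.00 = 11.992 → 12

12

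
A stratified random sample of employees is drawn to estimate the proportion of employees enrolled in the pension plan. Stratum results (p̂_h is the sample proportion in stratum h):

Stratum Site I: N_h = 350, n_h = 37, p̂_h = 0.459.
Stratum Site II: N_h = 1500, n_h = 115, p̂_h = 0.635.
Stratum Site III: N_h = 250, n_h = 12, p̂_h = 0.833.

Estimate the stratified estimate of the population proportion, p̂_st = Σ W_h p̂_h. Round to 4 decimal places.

N = 2100; stratum weights W_h = N_h/N.
p̂_st = Σ W_h p̂_h = (350·0.459 + 1500·0.635 + 250·0.833)/2100 = 0.62924

p̂_st ≈ 0.6292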